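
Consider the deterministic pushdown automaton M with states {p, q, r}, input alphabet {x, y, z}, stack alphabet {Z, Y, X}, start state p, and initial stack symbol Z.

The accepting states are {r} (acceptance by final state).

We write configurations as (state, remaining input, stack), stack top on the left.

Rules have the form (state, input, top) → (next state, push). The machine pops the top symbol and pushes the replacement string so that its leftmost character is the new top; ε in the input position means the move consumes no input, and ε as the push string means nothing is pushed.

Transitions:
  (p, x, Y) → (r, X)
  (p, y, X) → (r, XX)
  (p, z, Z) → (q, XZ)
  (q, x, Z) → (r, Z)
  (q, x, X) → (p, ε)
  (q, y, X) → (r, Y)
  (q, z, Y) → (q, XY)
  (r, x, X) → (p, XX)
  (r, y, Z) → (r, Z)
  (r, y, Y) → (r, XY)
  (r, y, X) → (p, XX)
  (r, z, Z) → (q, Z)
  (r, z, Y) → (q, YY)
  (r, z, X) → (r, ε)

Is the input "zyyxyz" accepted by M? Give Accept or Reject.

Accept

(p, zyyxyz, Z) ⊢ (q, yyxyz, XZ) ⊢ (r, yxyz, YZ) ⊢ (r, xyz, XYZ) ⊢ (p, yz, XXYZ) ⊢ (r, z, XXXYZ) ⊢ (r, ε, XXYZ)
All input consumed; state r ∈ F.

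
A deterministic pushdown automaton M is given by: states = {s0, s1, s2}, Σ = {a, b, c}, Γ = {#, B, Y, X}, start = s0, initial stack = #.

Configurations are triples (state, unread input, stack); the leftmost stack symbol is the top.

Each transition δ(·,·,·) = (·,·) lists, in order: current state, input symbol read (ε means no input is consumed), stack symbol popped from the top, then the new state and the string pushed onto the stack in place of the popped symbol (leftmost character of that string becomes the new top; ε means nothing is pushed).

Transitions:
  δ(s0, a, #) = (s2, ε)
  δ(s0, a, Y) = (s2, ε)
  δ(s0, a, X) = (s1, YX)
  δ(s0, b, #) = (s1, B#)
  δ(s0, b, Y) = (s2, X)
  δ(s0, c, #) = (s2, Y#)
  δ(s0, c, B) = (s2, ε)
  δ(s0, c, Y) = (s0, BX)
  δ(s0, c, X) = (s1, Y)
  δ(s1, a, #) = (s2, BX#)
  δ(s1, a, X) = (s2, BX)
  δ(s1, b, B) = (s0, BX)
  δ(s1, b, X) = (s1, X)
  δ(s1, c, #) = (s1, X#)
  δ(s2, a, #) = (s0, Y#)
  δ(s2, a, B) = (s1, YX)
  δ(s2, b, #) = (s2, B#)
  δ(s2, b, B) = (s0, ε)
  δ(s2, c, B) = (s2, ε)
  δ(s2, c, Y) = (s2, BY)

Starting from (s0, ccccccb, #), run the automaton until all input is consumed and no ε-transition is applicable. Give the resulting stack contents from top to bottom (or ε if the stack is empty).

(s0, ccccccb, #)
  read c, top #: go to s2, push Y# → (s2, cccccb, Y#)
  read c, top Y: go to s2, push BY → (s2, ccccb, BY#)
  read c, top B: go to s2, push ε → (s2, cccb, Y#)
  read c, top Y: go to s2, push BY → (s2, ccb, BY#)
  read c, top B: go to s2, push ε → (s2, cb, Y#)
  read c, top Y: go to s2, push BY → (s2, b, BY#)
  read b, top B: go to s0, push ε → (s0, ε, Y#)
All input consumed in state s0 with stack Y#.

Y#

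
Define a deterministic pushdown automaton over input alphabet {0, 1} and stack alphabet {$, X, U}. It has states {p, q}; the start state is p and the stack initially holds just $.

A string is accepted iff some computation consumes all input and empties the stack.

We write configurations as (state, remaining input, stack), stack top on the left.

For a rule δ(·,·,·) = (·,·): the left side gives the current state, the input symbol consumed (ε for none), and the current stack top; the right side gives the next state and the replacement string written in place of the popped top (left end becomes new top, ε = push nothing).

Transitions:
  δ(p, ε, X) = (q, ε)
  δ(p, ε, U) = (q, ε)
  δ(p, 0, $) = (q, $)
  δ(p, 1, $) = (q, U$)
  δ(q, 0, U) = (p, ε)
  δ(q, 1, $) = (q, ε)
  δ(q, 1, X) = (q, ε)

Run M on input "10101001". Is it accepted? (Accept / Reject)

(p, 10101001, $)
  read 1, top $: go to q, push U$ → (q, 0101001, U$)
  read 0, top U: go to p, push ε → (p, 101001, $)
  read 1, top $: go to q, push U$ → (q, 01001, U$)
  read 0, top U: go to p, push ε → (p, 1001, $)
  read 1, top $: go to q, push U$ → (q, 001, U$)
  read 0, top U: go to p, push ε → (p, 01, $)
  read 0, top $: go to q, push $ → (q, 1, $)
  read 1, top $: go to q, push ε → (q, ε, ε)
All input consumed and the stack is empty.

Accept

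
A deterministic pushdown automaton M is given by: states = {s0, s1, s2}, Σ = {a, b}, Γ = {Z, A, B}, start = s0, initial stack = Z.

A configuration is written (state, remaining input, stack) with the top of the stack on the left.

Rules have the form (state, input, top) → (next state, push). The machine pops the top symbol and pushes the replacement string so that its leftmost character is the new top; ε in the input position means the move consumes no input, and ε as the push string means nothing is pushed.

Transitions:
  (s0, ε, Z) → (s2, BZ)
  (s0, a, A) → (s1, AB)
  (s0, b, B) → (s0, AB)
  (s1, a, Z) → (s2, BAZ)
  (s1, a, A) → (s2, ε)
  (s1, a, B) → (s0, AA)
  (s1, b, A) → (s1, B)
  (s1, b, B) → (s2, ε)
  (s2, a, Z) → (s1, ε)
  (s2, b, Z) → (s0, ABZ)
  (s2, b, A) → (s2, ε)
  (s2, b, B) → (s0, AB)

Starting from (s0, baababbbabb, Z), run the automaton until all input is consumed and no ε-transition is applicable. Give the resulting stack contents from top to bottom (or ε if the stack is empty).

BBBBZ

(s0, baababbbabb, Z)
  ε-move, top Z: go to s2, push BZ → (s2, baababbbabb, BZ)
  read b, top B: go to s0, push AB → (s0, aababbbabb, ABZ)
  read a, top A: go to s1, push AB → (s1, ababbbabb, ABBZ)
  read a, top A: go to s2, push ε → (s2, babbbabb, BBZ)
  read b, top B: go to s0, push AB → (s0, abbbabb, ABBZ)
  read a, top A: go to s1, push AB → (s1, bbbabb, ABBBZ)
  read b, top A: go to s1, push B → (s1, bbabb, BBBBZ)
  read b, top B: go to s2, push ε → (s2, babb, BBBZ)
  read b, top B: go to s0, push AB → (s0, abb, ABBBZ)
  read a, top A: go to s1, push AB → (s1, bb, ABBBBZ)
  read b, top A: go to s1, push B → (s1, b, BBBBBZ)
  read b, top B: go to s2, push ε → (s2, ε, BBBBZ)
All input consumed in state s2 with stack BBBBZ.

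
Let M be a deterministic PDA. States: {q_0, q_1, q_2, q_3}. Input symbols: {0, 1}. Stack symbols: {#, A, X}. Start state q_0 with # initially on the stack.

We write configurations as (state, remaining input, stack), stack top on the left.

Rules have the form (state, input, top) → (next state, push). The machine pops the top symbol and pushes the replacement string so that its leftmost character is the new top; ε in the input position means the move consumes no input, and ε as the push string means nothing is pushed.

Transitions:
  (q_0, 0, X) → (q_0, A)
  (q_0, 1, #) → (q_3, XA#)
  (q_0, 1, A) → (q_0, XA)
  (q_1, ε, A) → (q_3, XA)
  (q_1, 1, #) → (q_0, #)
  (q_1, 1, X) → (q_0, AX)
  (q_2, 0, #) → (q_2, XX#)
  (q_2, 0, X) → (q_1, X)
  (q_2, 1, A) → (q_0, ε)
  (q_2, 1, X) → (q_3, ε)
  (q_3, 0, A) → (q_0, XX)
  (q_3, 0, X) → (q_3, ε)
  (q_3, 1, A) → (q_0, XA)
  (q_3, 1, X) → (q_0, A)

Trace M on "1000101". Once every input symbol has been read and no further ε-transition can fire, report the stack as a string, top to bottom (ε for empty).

(q_0, 1000101, #)
  read 1, top #: go to q_3, push XA# → (q_3, 000101, XA#)
  read 0, top X: go to q_3, push ε → (q_3, 00101, A#)
  read 0, top A: go to q_0, push XX → (q_0, 0101, XX#)
  read 0, top X: go to q_0, push A → (q_0, 101, AX#)
  read 1, top A: go to q_0, push XA → (q_0, 01, XAX#)
  read 0, top X: go to q_0, push A → (q_0, 1, AAX#)
  read 1, top A: go to q_0, push XA → (q_0, ε, XAAX#)
All input consumed in state q_0 with stack XAAX#.

XAAX#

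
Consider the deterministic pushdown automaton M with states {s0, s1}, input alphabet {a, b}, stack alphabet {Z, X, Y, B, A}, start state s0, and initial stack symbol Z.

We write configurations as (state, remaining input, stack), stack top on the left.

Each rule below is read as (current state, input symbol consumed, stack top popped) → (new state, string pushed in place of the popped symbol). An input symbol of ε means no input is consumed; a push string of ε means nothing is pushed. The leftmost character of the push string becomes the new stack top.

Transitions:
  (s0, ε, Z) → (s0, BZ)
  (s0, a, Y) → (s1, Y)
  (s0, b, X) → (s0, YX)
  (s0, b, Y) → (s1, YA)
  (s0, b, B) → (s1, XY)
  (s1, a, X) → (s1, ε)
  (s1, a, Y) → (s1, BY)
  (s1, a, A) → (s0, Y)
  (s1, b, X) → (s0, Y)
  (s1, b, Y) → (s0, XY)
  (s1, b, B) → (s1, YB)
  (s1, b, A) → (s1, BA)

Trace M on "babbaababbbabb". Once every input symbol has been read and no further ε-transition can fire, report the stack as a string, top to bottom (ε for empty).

YXYXYBYBYXYZ

(s0, babbaababbbabb, Z) ⊢ (s0, babbaababbbabb, BZ) ⊢ (s1, abbaababbbabb, XYZ) ⊢ (s1, bbaababbbabb, YZ) ⊢ (s0, baababbbabb, XYZ) ⊢ (s0, aababbbabb, YXYZ) ⊢ (s1, ababbbabb, YXYZ) ⊢ (s1, babbbabb, BYXYZ) ⊢ (s1, abbbabb, YBYXYZ) ⊢ (s1, bbbabb, BYBYXYZ) ⊢ (s1, bbabb, YBYBYXYZ) ⊢ (s0, babb, XYBYBYXYZ) ⊢ (s0, abb, YXYBYBYXYZ) ⊢ (s1, bb, YXYBYBYXYZ) ⊢ (s0, b, XYXYBYBYXYZ) ⊢ (s0, ε, YXYXYBYBYXYZ)
All input consumed in state s0 with stack YXYXYBYBYXYZ.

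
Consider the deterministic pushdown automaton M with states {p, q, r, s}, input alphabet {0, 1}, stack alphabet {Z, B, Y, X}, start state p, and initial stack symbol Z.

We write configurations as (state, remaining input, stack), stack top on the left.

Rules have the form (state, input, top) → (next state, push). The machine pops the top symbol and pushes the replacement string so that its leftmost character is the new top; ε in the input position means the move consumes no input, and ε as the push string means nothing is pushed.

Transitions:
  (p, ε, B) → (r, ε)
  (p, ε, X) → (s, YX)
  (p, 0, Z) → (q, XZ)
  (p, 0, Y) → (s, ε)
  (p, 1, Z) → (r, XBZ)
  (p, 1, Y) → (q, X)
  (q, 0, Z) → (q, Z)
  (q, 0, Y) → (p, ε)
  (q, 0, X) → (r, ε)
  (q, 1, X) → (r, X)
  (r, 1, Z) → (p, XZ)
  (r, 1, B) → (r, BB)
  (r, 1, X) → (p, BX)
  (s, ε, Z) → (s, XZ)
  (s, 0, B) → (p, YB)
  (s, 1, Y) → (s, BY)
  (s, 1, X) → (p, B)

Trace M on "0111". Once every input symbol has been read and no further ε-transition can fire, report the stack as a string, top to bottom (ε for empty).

(p, 0111, Z) ⊢ (q, 111, XZ) ⊢ (r, 11, XZ) ⊢ (p, 1, BXZ) ⊢ (r, 1, XZ) ⊢ (p, ε, BXZ) ⊢ (r, ε, XZ)
All input consumed in state r with stack XZ.

XZ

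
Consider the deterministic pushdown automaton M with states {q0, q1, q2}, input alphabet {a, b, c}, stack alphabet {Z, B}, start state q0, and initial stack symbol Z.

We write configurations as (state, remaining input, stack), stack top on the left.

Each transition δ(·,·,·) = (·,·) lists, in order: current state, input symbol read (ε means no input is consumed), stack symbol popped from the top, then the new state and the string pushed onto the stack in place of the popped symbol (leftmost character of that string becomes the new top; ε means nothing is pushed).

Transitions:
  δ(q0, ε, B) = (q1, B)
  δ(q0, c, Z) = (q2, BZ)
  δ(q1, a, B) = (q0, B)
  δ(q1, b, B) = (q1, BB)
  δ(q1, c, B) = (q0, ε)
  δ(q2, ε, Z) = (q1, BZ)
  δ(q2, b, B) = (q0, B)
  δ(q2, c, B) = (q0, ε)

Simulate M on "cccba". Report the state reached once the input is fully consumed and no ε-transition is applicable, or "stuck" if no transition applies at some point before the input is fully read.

(q0, cccba, Z)
  read c, top Z: go to q2, push BZ → (q2, ccba, BZ)
  read c, top B: go to q0, push ε → (q0, cba, Z)
  read c, top Z: go to q2, push BZ → (q2, ba, BZ)
  read b, top B: go to q0, push B → (q0, a, BZ)
  ε-move, top B: go to q1, push B → (q1, a, BZ)
  read a, top B: go to q0, push B → (q0, ε, BZ)
  ε-move, top B: go to q1, push B → (q1, ε, BZ)
All input consumed; M is in state q1.

q1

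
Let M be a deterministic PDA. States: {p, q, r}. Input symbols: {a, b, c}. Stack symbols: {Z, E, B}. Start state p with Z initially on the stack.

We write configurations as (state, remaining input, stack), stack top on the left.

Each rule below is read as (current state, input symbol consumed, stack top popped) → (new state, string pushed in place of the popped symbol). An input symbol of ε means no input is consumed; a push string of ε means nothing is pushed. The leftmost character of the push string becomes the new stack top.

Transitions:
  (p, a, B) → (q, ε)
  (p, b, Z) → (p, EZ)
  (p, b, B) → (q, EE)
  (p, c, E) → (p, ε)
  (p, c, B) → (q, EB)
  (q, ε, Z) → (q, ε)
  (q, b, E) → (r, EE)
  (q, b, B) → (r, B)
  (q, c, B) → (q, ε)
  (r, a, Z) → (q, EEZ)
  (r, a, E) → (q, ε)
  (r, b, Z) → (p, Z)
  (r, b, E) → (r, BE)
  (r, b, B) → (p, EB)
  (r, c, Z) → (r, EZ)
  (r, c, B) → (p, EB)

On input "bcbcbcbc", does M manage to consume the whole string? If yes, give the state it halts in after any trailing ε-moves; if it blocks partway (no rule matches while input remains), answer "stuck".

p

(p, bcbcbcbc, Z) ⊢ (p, cbcbcbc, EZ) ⊢ (p, bcbcbc, Z) ⊢ (p, cbcbc, EZ) ⊢ (p, bcbc, Z) ⊢ (p, cbc, EZ) ⊢ (p, bc, Z) ⊢ (p, c, EZ) ⊢ (p, ε, Z)
All input consumed; M is in state p.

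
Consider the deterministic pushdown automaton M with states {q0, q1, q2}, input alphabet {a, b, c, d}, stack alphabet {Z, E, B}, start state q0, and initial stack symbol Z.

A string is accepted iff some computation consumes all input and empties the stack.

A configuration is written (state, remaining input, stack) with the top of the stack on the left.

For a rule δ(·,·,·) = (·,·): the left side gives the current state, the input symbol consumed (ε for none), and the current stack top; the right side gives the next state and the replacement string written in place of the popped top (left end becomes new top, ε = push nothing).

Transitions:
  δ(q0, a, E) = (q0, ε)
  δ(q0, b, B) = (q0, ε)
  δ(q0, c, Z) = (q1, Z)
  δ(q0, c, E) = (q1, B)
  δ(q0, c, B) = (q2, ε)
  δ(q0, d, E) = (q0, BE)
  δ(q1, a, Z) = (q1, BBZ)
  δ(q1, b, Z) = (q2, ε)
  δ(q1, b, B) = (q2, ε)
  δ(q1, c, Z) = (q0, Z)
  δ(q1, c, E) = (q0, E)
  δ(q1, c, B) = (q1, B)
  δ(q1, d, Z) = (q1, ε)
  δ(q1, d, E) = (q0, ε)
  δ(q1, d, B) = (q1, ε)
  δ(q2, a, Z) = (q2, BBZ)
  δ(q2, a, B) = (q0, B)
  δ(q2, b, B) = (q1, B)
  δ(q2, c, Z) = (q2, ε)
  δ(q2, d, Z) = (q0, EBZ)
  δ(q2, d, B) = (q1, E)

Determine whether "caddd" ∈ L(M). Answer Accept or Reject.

Accept

(q0, caddd, Z)
  read c, top Z: go to q1, push Z → (q1, addd, Z)
  read a, top Z: go to q1, push BBZ → (q1, ddd, BBZ)
  read d, top B: go to q1, push ε → (q1, dd, BZ)
  read d, top B: go to q1, push ε → (q1, d, Z)
  read d, top Z: go to q1, push ε → (q1, ε, ε)
All input consumed and the stack is empty.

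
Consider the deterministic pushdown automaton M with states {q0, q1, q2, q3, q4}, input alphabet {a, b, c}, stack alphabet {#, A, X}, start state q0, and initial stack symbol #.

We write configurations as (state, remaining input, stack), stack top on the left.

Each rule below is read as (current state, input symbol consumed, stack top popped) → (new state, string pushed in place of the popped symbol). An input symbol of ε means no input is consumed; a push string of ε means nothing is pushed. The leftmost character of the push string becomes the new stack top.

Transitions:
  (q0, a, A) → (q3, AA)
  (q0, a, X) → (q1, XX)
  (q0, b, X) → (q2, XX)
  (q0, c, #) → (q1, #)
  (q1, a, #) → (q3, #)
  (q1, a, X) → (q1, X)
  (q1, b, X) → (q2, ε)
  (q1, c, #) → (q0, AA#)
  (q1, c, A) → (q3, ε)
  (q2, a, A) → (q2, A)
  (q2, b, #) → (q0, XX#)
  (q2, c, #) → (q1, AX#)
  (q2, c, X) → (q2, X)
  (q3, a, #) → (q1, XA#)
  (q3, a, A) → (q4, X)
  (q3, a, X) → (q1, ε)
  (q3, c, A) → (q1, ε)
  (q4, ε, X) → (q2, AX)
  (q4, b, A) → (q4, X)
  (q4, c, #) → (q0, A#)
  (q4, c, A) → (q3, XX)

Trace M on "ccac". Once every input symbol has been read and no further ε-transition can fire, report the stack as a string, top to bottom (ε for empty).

(q0, ccac, #)
  read c, top #: go to q1, push # → (q1, cac, #)
  read c, top #: go to q0, push AA# → (q0, ac, AA#)
  read a, top A: go to q3, push AA → (q3, c, AAA#)
  read c, top A: go to q1, push ε → (q1, ε, AA#)
All input consumed in state q1 with stack AA#.

AA#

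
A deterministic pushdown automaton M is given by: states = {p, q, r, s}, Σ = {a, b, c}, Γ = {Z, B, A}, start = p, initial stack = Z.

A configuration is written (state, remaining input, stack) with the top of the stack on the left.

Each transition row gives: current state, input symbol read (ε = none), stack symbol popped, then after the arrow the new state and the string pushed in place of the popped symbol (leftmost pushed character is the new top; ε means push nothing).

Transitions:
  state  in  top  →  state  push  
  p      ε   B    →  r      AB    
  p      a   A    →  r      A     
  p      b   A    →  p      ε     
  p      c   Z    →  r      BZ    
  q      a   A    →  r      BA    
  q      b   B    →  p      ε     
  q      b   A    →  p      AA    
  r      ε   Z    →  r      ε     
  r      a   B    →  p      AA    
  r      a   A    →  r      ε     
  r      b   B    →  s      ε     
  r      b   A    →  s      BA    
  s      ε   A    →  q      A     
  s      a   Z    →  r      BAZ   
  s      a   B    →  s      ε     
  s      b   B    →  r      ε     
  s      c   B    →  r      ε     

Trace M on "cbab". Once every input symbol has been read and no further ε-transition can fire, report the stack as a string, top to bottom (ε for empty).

AZ

(p, cbab, Z)
  read c, top Z: go to r, push BZ → (r, bab, BZ)
  read b, top B: go to s, push ε → (s, ab, Z)
  read a, top Z: go to r, push BAZ → (r, b, BAZ)
  read b, top B: go to s, push ε → (s, ε, AZ)
  ε-move, top A: go to q, push A → (q, ε, AZ)
All input consumed in state q with stack AZ.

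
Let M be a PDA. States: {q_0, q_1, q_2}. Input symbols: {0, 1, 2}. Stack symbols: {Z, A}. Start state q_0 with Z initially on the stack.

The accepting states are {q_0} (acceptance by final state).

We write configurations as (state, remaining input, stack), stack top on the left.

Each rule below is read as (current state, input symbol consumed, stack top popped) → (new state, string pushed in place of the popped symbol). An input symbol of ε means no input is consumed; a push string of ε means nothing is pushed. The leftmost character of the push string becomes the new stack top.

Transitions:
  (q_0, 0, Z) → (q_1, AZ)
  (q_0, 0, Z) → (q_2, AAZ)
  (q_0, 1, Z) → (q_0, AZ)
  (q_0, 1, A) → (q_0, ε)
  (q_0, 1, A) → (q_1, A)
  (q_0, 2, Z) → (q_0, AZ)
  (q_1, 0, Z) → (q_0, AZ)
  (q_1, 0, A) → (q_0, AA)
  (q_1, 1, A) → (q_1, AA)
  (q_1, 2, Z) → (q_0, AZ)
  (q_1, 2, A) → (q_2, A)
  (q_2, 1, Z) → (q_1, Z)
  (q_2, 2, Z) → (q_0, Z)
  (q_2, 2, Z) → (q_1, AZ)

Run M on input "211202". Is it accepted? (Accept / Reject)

Reject

No computation consumes all input and reaches a final state.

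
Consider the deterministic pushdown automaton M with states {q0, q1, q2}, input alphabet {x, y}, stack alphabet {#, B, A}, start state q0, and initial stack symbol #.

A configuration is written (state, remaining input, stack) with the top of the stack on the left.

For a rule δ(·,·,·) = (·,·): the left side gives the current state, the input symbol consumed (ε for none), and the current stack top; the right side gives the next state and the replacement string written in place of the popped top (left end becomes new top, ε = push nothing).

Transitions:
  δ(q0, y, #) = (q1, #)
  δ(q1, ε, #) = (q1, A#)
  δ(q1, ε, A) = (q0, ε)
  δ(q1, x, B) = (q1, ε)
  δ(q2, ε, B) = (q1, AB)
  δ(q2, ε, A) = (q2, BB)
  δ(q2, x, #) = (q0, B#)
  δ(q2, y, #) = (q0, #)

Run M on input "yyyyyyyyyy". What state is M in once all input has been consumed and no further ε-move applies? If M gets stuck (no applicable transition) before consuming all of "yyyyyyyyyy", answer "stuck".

q0

(q0, yyyyyyyyyy, #) ⊢ (q1, yyyyyyyyy, #) ⊢ (q1, yyyyyyyyy, A#) ⊢ (q0, yyyyyyyyy, #) ⊢ (q1, yyyyyyyy, #) ⊢ (q1, yyyyyyyy, A#) ⊢ (q0, yyyyyyyy, #) ⊢ (q1, yyyyyyy, #) ⊢ (q1, yyyyyyy, A#) ⊢ (q0, yyyyyyy, #) ⊢ (q1, yyyyyy, #) ⊢ (q1, yyyyyy, A#) ⊢ (q0, yyyyyy, #) ⊢ (q1, yyyyy, #) ⊢ (q1, yyyyy, A#) ⊢ (q0, yyyyy, #) ⊢ (q1, yyyy, #) ⊢ (q1, yyyy, A#) ⊢ (q0, yyyy, #) ⊢ (q1, yyy, #) ⊢ (q1, yyy, A#) ⊢ (q0, yyy, #) ⊢ (q1, yy, #) ⊢ (q1, yy, A#) ⊢ (q0, yy, #) ⊢ (q1, y, #) ⊢ (q1, y, A#) ⊢ (q0, y, #) ⊢ (q1, ε, #) ⊢ (q1, ε, A#) ⊢ (q0, ε, #)
All input consumed; M is in state q0.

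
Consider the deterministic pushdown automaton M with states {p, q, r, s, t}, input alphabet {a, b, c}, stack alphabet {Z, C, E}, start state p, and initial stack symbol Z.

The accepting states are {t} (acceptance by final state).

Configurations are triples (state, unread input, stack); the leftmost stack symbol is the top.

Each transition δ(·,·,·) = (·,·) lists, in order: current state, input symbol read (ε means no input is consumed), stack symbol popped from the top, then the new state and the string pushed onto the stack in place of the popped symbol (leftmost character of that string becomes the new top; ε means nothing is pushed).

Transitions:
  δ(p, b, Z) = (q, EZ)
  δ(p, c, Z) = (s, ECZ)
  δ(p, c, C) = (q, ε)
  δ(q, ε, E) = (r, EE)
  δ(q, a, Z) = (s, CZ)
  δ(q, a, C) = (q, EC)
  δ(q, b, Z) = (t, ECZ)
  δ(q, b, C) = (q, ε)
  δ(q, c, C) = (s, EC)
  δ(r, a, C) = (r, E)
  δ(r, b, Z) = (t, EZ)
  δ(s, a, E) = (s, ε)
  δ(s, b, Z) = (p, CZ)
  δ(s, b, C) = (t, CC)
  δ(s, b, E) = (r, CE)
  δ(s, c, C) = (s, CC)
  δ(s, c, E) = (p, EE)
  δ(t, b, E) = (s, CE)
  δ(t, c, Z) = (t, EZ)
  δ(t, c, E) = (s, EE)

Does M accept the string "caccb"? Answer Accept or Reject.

Accept

(p, caccb, Z)
  read c, top Z: go to s, push ECZ → (s, accb, ECZ)
  read a, top E: go to s, push ε → (s, ccb, CZ)
  read c, top C: go to s, push CC → (s, cb, CCZ)
  read c, top C: go to s, push CC → (s, b, CCCZ)
  read b, top C: go to t, push CC → (t, ε, CCCCZ)
All input consumed; state t ∈ F.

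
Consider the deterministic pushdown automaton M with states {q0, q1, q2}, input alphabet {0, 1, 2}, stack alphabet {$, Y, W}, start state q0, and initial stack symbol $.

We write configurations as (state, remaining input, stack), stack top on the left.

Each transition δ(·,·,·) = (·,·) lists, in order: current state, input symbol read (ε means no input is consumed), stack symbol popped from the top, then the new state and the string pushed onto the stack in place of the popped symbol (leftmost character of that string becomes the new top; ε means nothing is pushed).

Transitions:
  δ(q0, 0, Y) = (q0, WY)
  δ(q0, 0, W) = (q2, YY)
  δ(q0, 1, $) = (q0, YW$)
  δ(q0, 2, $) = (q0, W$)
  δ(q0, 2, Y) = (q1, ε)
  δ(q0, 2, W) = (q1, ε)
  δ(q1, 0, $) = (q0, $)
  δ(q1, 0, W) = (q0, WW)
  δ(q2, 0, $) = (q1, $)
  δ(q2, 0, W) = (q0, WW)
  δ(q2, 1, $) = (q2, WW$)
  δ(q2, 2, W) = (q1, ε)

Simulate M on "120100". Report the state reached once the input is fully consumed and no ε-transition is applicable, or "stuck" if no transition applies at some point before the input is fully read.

stuck

(q0, 120100, $)
  read 1, top $: go to q0, push YW$ → (q0, 20100, YW$)
  read 2, top Y: go to q1, push ε → (q1, 0100, W$)
  read 0, top W: go to q0, push WW → (q0, 100, WW$)
No transition for (q0, 1, top W); M blocks with input 100 remaining.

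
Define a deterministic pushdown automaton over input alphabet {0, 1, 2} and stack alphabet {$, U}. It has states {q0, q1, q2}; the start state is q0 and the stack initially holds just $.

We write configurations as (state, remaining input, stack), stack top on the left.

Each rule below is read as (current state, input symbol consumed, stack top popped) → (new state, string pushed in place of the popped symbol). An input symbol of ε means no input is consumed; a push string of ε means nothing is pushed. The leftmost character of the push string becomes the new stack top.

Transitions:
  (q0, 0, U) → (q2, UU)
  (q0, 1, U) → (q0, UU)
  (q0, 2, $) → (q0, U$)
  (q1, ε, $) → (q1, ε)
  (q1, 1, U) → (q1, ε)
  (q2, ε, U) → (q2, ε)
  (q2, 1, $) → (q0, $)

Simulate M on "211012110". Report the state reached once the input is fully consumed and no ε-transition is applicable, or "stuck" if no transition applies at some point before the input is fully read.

(q0, 211012110, $) ⊢ (q0, 11012110, U$) ⊢ (q0, 1012110, UU$) ⊢ (q0, 012110, UUU$) ⊢ (q2, 12110, UUUU$) ⊢ (q2, 12110, UUU$) ⊢ (q2, 12110, UU$) ⊢ (q2, 12110, U$) ⊢ (q2, 12110, $) ⊢ (q0, 2110, $) ⊢ (q0, 110, U$) ⊢ (q0, 10, UU$) ⊢ (q0, 0, UUU$) ⊢ (q2, ε, UUUU$) ⊢ (q2, ε, UUU$) ⊢ (q2, ε, UU$) ⊢ (q2, ε, U$) ⊢ (q2, ε, $)
All input consumed; M is in state q2.

q2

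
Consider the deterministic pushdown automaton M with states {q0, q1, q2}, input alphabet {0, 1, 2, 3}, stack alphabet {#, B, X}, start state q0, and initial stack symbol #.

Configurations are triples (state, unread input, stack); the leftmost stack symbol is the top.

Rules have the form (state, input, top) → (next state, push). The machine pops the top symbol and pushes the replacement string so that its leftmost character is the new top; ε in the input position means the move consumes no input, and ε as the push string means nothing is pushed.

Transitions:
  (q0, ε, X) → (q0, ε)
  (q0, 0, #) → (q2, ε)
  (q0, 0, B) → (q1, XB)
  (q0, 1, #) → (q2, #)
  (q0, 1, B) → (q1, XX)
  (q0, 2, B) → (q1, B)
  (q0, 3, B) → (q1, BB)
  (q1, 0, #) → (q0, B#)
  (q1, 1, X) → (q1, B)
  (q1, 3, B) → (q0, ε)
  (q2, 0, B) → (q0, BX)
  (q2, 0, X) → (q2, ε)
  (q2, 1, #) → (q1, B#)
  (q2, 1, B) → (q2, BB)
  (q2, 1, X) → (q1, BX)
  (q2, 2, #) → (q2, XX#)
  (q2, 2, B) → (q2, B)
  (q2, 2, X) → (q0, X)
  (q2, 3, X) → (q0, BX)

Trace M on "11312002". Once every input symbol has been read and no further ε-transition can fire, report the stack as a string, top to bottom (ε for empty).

(q0, 11312002, #)
  read 1, top #: go to q2, push # → (q2, 1312002, #)
  read 1, top #: go to q1, push B# → (q1, 312002, B#)
  read 3, top B: go to q0, push ε → (q0, 12002, #)
  read 1, top #: go to q2, push # → (q2, 2002, #)
  read 2, top #: go to q2, push XX# → (q2, 002, XX#)
  read 0, top X: go to q2, push ε → (q2, 02, X#)
  read 0, top X: go to q2, push ε → (q2, 2, #)
  read 2, top #: go to q2, push XX# → (q2, ε, XX#)
All input consumed in state q2 with stack XX#.

XX#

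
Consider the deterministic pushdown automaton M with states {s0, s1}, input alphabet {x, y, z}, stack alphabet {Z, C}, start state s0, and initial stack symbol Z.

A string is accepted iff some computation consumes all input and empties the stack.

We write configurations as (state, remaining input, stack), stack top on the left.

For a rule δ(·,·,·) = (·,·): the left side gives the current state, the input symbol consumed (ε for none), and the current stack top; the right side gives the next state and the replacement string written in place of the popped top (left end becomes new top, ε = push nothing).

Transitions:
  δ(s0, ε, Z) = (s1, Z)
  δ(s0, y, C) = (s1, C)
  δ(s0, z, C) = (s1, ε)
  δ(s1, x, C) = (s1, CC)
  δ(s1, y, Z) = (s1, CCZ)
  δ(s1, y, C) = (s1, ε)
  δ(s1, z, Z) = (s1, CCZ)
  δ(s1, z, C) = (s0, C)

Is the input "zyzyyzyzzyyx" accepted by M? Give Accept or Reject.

Reject

(s0, zyzyyzyzzyyx, Z)
  ε-move, top Z: go to s1, push Z → (s1, zyzyyzyzzyyx, Z)
  read z, top Z: go to s1, push CCZ → (s1, yzyyzyzzyyx, CCZ)
  read y, top C: go to s1, push ε → (s1, zyyzyzzyyx, CZ)
  read z, top C: go to s0, push C → (s0, yyzyzzyyx, CZ)
  read y, top C: go to s1, push C → (s1, yzyzzyyx, CZ)
  read y, top C: go to s1, push ε → (s1, zyzzyyx, Z)
  read z, top Z: go to s1, push CCZ → (s1, yzzyyx, CCZ)
  read y, top C: go to s1, push ε → (s1, zzyyx, CZ)
  read z, top C: go to s0, push C → (s0, zyyx, CZ)
  read z, top C: go to s1, push ε → (s1, yyx, Z)
  read y, top Z: go to s1, push CCZ → (s1, yx, CCZ)
  read y, top C: go to s1, push ε → (s1, x, CZ)
  read x, top C: go to s1, push CC → (s1, ε, CCZ)
All input consumed; stack is CCZ, not empty, and no further ε-move applies.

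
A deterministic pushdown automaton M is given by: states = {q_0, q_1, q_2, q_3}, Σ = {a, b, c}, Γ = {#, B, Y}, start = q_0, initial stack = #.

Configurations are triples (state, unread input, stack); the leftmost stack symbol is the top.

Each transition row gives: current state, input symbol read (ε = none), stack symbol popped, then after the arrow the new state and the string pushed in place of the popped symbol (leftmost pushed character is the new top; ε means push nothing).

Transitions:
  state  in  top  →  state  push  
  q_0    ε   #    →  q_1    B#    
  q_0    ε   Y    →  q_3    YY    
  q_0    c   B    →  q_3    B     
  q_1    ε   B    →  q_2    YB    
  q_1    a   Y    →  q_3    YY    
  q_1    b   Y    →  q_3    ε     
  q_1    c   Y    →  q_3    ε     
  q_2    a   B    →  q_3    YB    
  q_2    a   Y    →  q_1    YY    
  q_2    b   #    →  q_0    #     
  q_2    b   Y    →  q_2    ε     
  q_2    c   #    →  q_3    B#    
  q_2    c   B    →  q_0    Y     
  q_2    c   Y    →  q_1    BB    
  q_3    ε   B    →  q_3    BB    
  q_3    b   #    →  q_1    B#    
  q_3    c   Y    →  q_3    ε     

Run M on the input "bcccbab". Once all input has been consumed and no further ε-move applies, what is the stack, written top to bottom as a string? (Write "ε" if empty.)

(q_0, bcccbab, #) ⊢ (q_1, bcccbab, B#) ⊢ (q_2, bcccbab, YB#) ⊢ (q_2, cccbab, B#) ⊢ (q_0, ccbab, Y#) ⊢ (q_3, ccbab, YY#) ⊢ (q_3, cbab, Y#) ⊢ (q_3, bab, #) ⊢ (q_1, ab, B#) ⊢ (q_2, ab, YB#) ⊢ (q_1, b, YYB#) ⊢ (q_3, ε, YB#)
All input consumed in state q_3 with stack YB#.

YB#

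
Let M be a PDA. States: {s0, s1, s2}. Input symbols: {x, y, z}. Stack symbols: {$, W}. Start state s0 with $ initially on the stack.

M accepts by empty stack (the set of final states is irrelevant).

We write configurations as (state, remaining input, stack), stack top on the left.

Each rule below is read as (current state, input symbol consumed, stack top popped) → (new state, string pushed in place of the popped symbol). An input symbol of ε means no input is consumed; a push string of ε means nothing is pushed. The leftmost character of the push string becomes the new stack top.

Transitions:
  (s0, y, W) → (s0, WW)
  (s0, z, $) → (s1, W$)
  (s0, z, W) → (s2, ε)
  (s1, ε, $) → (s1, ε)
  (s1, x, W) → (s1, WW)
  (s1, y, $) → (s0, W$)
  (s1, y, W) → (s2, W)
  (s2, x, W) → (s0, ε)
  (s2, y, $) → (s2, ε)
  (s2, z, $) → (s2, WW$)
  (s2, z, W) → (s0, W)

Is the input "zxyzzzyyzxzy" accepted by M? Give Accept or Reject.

One accepting computation: (s0, zxyzzzyyzxzy, $) ⊢ (s1, xyzzzyyzxzy, W$) ⊢ (s1, yzzzyyzxzy, WW$) ⊢ (s2, zzzyyzxzy, WW$) ⊢ (s0, zzyyzxzy, WW$) ⊢ (s2, zyyzxzy, W$) ⊢ (s0, yyzxzy, W$) ⊢ (s0, yzxzy, WW$) ⊢ (s0, zxzy, WWW$) ⊢ (s2, xzy, WW$) ⊢ (s0, zy, W$) ⊢ (s2, y, $) ⊢ (s2, ε, ε)
All input consumed and the stack is empty.

Accept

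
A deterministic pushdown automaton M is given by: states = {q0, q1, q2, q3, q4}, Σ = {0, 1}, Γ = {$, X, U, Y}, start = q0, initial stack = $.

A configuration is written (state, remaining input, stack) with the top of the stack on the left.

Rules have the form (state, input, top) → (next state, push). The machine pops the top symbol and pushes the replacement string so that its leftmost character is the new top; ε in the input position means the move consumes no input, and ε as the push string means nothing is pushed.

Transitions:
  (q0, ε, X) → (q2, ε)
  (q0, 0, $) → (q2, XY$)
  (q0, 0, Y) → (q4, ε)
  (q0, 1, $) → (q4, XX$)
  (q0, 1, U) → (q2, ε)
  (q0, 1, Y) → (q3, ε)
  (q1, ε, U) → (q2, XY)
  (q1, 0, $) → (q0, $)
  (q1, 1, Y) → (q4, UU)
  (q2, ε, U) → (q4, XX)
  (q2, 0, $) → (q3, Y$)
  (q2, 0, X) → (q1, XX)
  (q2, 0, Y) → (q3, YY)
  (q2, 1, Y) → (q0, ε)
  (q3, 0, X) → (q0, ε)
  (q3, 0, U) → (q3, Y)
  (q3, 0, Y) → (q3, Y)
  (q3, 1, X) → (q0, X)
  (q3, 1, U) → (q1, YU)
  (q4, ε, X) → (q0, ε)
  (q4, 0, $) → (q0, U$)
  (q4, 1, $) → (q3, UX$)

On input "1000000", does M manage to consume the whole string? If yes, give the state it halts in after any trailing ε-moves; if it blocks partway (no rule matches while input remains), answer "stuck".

(q0, 1000000, $) ⊢ (q4, 000000, XX$) ⊢ (q0, 000000, X$) ⊢ (q2, 000000, $) ⊢ (q3, 00000, Y$) ⊢ (q3, 0000, Y$) ⊢ (q3, 000, Y$) ⊢ (q3, 00, Y$) ⊢ (q3, 0, Y$) ⊢ (q3, ε, Y$)
All input consumed; M is in state q3.

q3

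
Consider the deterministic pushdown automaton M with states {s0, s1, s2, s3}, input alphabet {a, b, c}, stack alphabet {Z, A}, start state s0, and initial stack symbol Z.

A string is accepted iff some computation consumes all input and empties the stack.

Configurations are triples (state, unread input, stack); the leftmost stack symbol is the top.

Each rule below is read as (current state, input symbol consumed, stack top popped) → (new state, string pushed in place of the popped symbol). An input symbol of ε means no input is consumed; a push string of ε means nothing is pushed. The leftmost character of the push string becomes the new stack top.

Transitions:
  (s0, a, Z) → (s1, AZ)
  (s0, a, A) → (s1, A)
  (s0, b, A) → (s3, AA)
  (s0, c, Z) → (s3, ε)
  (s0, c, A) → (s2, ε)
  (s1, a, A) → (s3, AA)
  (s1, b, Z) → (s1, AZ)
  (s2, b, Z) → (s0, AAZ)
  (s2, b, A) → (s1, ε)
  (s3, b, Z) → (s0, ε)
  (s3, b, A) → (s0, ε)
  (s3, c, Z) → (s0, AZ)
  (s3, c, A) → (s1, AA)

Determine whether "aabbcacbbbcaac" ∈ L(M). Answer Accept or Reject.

(s0, aabbcacbbbcaac, Z)
  read a, top Z: go to s1, push AZ → (s1, abbcacbbbcaac, AZ)
  read a, top A: go to s3, push AA → (s3, bbcacbbbcaac, AAZ)
  read b, top A: go to s0, push ε → (s0, bcacbbbcaac, AZ)
  read b, top A: go to s3, push AA → (s3, cacbbbcaac, AAZ)
  read c, top A: go to s1, push AA → (s1, acbbbcaac, AAAZ)
  read a, top A: go to s3, push AA → (s3, cbbbcaac, AAAAZ)
  read c, top A: go to s1, push AA → (s1, bbbcaac, AAAAAZ)
No transition applies at (s1, bbbcaac, AAAAAZ); input not fully consumed.

Reject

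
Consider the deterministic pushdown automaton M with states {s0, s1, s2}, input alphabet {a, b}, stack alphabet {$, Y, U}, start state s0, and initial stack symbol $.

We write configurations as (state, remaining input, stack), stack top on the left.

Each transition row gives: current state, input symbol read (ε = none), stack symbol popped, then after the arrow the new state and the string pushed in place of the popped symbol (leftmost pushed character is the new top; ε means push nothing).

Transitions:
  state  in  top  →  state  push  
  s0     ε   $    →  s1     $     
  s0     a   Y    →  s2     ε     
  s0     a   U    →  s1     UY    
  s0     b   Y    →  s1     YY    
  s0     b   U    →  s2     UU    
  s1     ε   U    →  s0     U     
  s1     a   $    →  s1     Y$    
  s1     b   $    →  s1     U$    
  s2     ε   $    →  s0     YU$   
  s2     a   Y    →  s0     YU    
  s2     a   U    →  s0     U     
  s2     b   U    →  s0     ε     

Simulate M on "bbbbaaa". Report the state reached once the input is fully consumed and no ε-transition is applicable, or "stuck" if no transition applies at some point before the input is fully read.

(s0, bbbbaaa, $)
  ε-move, top $: go to s1, push $ → (s1, bbbbaaa, $)
  read b, top $: go to s1, push U$ → (s1, bbbaaa, U$)
  ε-move, top U: go to s0, push U → (s0, bbbaaa, U$)
  read b, top U: go to s2, push UU → (s2, bbaaa, UU$)
  read b, top U: go to s0, push ε → (s0, baaa, U$)
  read b, top U: go to s2, push UU → (s2, aaa, UU$)
  read a, top U: go to s0, push U → (s0, aa, UU$)
  read a, top U: go to s1, push UY → (s1, a, UYU$)
  ε-move, top U: go to s0, push U → (s0, a, UYU$)
  read a, top U: go to s1, push UY → (s1, ε, UYYU$)
  ε-move, top U: go to s0, push U → (s0, ε, UYYU$)
All input consumed; M is in state s0.

s0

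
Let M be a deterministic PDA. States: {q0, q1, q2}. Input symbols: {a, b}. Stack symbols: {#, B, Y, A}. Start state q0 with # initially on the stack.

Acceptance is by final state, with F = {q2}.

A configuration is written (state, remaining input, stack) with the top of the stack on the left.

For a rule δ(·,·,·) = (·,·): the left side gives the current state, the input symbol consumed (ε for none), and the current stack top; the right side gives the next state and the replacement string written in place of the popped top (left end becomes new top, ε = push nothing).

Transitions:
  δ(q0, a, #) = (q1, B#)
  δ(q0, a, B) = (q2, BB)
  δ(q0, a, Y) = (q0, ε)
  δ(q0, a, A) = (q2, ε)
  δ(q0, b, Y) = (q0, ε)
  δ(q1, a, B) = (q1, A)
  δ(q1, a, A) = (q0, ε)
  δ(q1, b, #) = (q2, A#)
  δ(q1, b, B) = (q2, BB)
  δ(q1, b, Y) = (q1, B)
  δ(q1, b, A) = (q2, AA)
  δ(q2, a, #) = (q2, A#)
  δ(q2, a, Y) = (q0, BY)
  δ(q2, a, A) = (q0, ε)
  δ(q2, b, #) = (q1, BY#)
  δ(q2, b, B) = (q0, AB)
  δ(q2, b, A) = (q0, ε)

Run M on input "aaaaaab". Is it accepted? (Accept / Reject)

Reject

(q0, aaaaaab, #) ⊢ (q1, aaaaab, B#) ⊢ (q1, aaaab, A#) ⊢ (q0, aaab, #) ⊢ (q1, aab, B#) ⊢ (q1, ab, A#) ⊢ (q0, b, #)
No transition applies at (q0, b, #); input not fully consumed.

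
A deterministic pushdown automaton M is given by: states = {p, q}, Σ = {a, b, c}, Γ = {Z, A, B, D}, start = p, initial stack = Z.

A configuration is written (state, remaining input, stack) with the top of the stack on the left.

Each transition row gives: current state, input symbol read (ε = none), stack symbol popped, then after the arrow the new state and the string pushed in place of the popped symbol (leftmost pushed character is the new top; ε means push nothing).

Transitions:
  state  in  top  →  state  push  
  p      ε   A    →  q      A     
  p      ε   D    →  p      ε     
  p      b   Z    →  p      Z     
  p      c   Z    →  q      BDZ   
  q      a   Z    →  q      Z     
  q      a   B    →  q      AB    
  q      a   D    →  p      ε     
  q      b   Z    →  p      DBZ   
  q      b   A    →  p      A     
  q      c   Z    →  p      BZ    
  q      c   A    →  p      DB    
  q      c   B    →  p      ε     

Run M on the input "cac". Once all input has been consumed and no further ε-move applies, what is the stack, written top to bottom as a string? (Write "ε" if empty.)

(p, cac, Z)
  read c, top Z: go to q, push BDZ → (q, ac, BDZ)
  read a, top B: go to q, push AB → (q, c, ABDZ)
  read c, top A: go to p, push DB → (p, ε, DBBDZ)
  ε-move, top D: go to p, push ε → (p, ε, BBDZ)
All input consumed in state p with stack BBDZ.

BBDZ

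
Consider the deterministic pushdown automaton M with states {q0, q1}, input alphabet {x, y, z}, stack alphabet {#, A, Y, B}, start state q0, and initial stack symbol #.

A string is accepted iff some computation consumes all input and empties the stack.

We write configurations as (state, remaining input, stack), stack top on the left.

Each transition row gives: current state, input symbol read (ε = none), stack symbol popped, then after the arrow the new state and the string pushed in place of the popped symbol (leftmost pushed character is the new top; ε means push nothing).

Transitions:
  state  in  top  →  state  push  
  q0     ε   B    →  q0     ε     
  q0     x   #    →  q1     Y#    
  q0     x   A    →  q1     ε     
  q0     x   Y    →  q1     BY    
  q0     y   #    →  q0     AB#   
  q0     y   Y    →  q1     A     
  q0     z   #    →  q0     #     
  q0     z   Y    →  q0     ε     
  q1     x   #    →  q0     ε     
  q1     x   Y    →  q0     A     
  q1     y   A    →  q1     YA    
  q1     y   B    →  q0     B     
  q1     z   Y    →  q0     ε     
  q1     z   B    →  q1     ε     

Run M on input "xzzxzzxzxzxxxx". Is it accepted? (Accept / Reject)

Accept

(q0, xzzxzzxzxzxxxx, #) ⊢ (q1, zzxzzxzxzxxxx, Y#) ⊢ (q0, zxzzxzxzxxxx, #) ⊢ (q0, xzzxzxzxxxx, #) ⊢ (q1, zzxzxzxxxx, Y#) ⊢ (q0, zxzxzxxxx, #) ⊢ (q0, xzxzxxxx, #) ⊢ (q1, zxzxxxx, Y#) ⊢ (q0, xzxxxx, #) ⊢ (q1, zxxxx, Y#) ⊢ (q0, xxxx, #) ⊢ (q1, xxx, Y#) ⊢ (q0, xx, A#) ⊢ (q1, x, #) ⊢ (q0, ε, ε)
All input consumed and the stack is empty.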